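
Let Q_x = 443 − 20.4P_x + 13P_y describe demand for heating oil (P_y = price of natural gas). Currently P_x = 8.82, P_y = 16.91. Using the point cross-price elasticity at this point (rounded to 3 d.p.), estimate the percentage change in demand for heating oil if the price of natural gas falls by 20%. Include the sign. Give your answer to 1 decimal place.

-9.1%

At P_x = 8.82, P_y = 16.91: Q_x = 482.902.
∂Q_x/∂P_y = 13.
ε = (∂Q_x/∂P_y)(P_y/Q_x) = 13.0000 × 16.91/482.902 ≈ 0.455.
%ΔQ_x ≈ ε × %ΔP_y = 0.455 × (-20%) = -9.1%.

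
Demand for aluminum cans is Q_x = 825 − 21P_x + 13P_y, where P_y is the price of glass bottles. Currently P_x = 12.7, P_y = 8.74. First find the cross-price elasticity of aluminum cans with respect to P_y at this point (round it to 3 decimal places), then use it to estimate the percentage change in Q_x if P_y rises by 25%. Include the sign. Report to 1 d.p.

At P_x = 12.7, P_y = 8.74: Q_x = 671.92.
∂Q_x/∂P_y = 13.
ε = (∂Q_x/∂P_y)(P_y/Q_x) = 13.0000 × 8.74/671.92 ≈ 0.169.
%ΔQ_x ≈ ε × %ΔP_y = 0.169 × (25%) = 4.2%.

4.2%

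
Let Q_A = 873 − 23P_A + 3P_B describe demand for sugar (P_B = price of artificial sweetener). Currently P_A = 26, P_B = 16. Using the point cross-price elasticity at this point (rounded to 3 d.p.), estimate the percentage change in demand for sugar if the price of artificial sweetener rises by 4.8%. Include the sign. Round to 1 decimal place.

0.7%

At P_A = 26, P_B = 16: Q_A = 323.
∂Q_A/∂P_B = 3.
ε = (∂Q_A/∂P_B)(P_B/Q_A) = 3.0000 × 16/323 ≈ 0.149.
%ΔQ_A ≈ ε × %ΔP_B = 0.149 × (4.8%) = 0.7%.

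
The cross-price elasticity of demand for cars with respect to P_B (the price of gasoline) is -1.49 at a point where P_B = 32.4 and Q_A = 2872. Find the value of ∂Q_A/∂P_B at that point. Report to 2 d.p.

ε = (∂Q_A/∂P_B)·(P_B/Q_A) ⇒ ∂Q_A/∂P_B = ε·Q_A/P_B = -1.49 × 2872/32.4 ≈ -132.08.

-132.08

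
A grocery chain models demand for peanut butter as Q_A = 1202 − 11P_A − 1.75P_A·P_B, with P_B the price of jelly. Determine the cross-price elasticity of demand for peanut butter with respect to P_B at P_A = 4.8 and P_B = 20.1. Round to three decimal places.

-0.172

At P_A = 4.8 and P_B = 20.1: Q_A = 980.36.
∂Q_A/∂P_B = -1.75P_A = -1.75(4.8) = -8.4000.
ε = (∂Q_A/∂P_B)(P_B/Q_A) = -8.4000 × (20.1/980.36) ≈ -0.172.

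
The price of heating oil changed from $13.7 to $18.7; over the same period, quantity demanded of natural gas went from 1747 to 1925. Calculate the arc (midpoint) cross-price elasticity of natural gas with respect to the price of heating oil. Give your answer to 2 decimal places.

0.31

ΔQ_A = 1925 − 1747 = 178; ΔP_B = 18.7 − 13.7 = 5.
Midpoints: Q̄_A = 1836.0, P̄_B = 16.20.
ε = (ΔQ_A/Q̄_A)/(ΔP_B/P̄_B) = (178/1836.0)/(5/16.20) ≈ 0.31.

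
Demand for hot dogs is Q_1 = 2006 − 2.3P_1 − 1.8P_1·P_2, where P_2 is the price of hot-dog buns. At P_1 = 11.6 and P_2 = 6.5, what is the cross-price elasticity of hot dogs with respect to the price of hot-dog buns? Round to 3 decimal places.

At P_1 = 11.6 and P_2 = 6.5: Q_1 = 1843.6.
∂Q_1/∂P_2 = -1.8P_1 = -1.8(11.6) = -20.8800.
ε = (∂Q_1/∂P_2)(P_2/Q_1) = -20.8800 × (6.5/1843.6) ≈ -0.074.
ε < 0: complements.

-0.074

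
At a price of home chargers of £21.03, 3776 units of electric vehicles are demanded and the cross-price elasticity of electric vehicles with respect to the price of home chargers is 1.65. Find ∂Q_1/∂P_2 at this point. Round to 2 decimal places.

296.26

ε = (∂Q_1/∂P_2)·(P_2/Q_1) ⇒ ∂Q_1/∂P_2 = ε·Q_1/P_2 = 1.65 × 3776/21.03 ≈ 296.26.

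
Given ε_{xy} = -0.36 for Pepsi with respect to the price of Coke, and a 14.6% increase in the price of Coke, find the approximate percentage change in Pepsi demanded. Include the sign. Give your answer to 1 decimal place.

%ΔQ ≈ ε × %ΔP of Coke = -0.36 × (14.6%) = -5.3%.

-5.3%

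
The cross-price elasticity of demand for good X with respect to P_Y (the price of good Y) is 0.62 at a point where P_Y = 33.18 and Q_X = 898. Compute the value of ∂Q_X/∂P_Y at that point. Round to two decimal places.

ε = (∂Q_X/∂P_Y)·(P_Y/Q_X) ⇒ ∂Q_X/∂P_Y = ε·Q_X/P_Y = 0.62 × 898/33.18 ≈ 16.78.

16.78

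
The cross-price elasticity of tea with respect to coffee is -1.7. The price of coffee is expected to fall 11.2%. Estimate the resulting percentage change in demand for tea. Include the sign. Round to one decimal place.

%ΔQ ≈ ε × %ΔP of coffee = -1.7 × (-11.2%) = 19.0%.

19.0%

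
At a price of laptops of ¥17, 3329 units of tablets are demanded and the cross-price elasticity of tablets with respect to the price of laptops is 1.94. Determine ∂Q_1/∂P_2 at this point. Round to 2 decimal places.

ε = (∂Q_1/∂P_2)·(P_2/Q_1) ⇒ ∂Q_1/∂P_2 = ε·Q_1/P_2 = 1.94 × 3329/17 ≈ 379.90.

379.90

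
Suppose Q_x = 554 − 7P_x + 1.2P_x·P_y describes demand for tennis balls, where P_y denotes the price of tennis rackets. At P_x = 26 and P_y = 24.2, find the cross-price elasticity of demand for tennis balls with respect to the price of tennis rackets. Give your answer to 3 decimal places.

0.670

At P_x = 26 and P_y = 24.2: Q_x = 1127.04.
∂Q_x/∂P_y = 1.2P_x = 1.2(26) = 31.2000.
ε = (∂Q_x/∂P_y)(P_y/Q_x) = 31.2000 × (24.2/1127.04) ≈ 0.670.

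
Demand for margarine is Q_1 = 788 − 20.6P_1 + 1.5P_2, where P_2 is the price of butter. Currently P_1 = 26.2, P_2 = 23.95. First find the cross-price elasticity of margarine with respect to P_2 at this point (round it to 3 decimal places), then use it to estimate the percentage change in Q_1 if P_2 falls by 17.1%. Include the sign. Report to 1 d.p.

At P_1 = 26.2, P_2 = 23.95: Q_1 = 284.205.
∂Q_1/∂P_2 = 1.5.
ε = (∂Q_1/∂P_2)(P_2/Q_1) = 1.5000 × 23.95/284.205 ≈ 0.126.
%ΔQ_1 ≈ ε × %ΔP_2 = 0.126 × (-17.1%) = -2.2%.

-2.2%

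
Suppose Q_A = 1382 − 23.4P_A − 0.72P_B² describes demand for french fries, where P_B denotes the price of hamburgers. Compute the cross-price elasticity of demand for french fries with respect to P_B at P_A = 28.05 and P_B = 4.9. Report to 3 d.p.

-0.049

At P_A = 28.05 and P_B = 4.9: Q_A = 708.343.
∂Q_A/∂P_B = -1.44P_B = -1.44(4.9) = -7.0560.
ε = (∂Q_A/∂P_B)(P_B/Q_A) = -7.0560 × (4.9/708.343) ≈ -0.049.
ε < 0: complements.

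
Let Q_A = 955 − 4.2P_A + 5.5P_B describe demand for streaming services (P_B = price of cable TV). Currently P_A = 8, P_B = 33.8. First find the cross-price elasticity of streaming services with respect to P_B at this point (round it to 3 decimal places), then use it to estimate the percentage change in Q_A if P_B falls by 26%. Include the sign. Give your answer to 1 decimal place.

At P_A = 8, P_B = 33.8: Q_A = 1107.3.
∂Q_A/∂P_B = 5.5.
ε = (∂Q_A/∂P_B)(P_B/Q_A) = 5.5000 × 33.8/1107.3 ≈ 0.168.
%ΔQ_A ≈ ε × %ΔP_B = 0.168 × (-26%) = -4.4%.

-4.4%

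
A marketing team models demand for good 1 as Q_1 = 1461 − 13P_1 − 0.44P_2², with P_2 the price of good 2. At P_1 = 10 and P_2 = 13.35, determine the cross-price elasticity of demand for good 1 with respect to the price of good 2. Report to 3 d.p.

At P_1 = 10 and P_2 = 13.35: Q_1 = 1252.582.
∂Q_1/∂P_2 = -0.88P_2 = -0.88(13.35) = -11.7480.
ε = (∂Q_1/∂P_2)(P_2/Q_1) = -11.7480 × (13.35/1252.582) ≈ -0.125.

-0.125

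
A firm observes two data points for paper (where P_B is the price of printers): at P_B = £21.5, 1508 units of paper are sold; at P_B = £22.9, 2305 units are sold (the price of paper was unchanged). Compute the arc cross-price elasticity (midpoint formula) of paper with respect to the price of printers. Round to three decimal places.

ΔQ_A = 2305 − 1508 = 797; ΔP_B = 22.9 − 21.5 = 1.4.
Midpoints: Q̄_A = 1906.5, P̄_B = 22.20.
ε = (ΔQ_A/Q̄_A)/(ΔP_B/P̄_B) = (797/1906.5)/(1.4/22.20) ≈ 6.629.
ε > 0: paper and printers are substitutes.

6.629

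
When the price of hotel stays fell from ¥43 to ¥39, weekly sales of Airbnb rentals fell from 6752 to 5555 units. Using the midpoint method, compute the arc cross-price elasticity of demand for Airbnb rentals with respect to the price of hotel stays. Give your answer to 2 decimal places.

ΔQ_A = 5555 − 6752 = -1197; ΔP_B = 39 − 43 = -4.
Midpoints: Q̄_A = 6153.5, P̄_B = 41.00.
ε = (ΔQ_A/Q̄_A)/(ΔP_B/P̄_B) = (-1197/6153.5)/(-4/41.00) ≈ 1.99.
ε > 0: Airbnb rentals and hotel stays are substitutes.

1.99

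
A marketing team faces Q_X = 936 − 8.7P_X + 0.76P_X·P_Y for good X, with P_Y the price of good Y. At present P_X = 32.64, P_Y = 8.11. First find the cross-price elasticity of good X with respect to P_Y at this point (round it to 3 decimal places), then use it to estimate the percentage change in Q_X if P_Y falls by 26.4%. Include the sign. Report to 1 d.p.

At P_X = 32.64, P_Y = 8.11: Q_X = 853.212.
∂Q_X/∂P_Y = 0.76P_X = 24.8064.
ε = (∂Q_X/∂P_Y)(P_Y/Q_X) = 24.8064 × 8.11/853.212 ≈ 0.236.
%ΔQ_X ≈ ε × %ΔP_Y = 0.236 × (-26.4%) = -6.2%.

-6.2%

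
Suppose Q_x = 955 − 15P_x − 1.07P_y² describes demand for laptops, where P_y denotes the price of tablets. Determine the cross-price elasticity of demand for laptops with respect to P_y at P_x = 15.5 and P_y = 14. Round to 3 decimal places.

-0.818

At P_x = 15.5 and P_y = 14: Q_x = 512.78.
∂Q_x/∂P_y = -2.14P_y = -2.14(14) = -29.9600.
ε = (∂Q_x/∂P_y)(P_y/Q_x) = -29.9600 × (14/512.78) ≈ -0.818.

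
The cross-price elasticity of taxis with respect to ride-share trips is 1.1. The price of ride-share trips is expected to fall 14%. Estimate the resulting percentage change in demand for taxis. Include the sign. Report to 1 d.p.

-15.4%

%ΔQ ≈ ε × %ΔP of ride-share trips = 1.1 × (-14%) = -15.4%.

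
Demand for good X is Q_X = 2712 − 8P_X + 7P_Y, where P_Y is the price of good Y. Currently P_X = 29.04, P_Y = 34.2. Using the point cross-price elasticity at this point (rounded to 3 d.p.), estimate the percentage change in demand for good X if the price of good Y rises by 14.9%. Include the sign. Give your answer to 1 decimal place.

1.3%

At P_X = 29.04, P_Y = 34.2: Q_X = 2719.08.
∂Q_X/∂P_Y = 7.
ε = (∂Q_X/∂P_Y)(P_Y/Q_X) = 7.0000 × 34.2/2719.08 ≈ 0.088.
%ΔQ_X ≈ ε × %ΔP_Y = 0.088 × (14.9%) = 1.3%.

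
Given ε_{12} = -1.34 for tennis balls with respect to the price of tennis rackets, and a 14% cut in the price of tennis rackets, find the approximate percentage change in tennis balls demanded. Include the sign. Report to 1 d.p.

18.8%

%ΔQ ≈ ε × %ΔP of tennis rackets = -1.34 × (-14%) = 18.8%.
Demand for tennis balls rises by about 18.8%.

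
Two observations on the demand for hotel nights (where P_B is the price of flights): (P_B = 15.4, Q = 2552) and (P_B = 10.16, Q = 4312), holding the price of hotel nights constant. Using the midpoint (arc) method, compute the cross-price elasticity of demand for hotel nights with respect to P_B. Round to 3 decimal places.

ΔQ_A = 4312 − 2552 = 1760; ΔP_B = 10.16 − 15.4 = -5.24.
Midpoints: Q̄_A = 3432.0, P̄_B = 12.78.
ε = (ΔQ_A/Q̄_A)/(ΔP_B/P̄_B) = (1760/3432.0)/(-5.24/12.78) ≈ -1.251.

-1.251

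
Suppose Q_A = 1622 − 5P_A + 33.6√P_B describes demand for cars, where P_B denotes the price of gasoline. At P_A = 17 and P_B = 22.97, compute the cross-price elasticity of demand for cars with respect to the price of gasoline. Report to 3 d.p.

At P_A = 17 and P_B = 22.97: Q_A = 1698.035.
∂Q_A/∂P_B = 33.6/(2√P_B) = 33.6/(2√22.97) = 3.5053.
ε = (∂Q_A/∂P_B)(P_B/Q_A) = 3.5053 × (22.97/1698.035) ≈ 0.047.

0.047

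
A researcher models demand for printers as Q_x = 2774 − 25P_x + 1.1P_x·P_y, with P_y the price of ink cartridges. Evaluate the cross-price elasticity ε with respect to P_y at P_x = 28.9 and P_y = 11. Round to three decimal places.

0.146

At P_x = 28.9 and P_y = 11: Q_x = 2401.19.
∂Q_x/∂P_y = 1.1P_x = 1.1(28.9) = 31.7900.
ε = (∂Q_x/∂P_y)(P_y/Q_x) = 31.7900 × (11/2401.19) ≈ 0.146.
ε > 0: substitutes.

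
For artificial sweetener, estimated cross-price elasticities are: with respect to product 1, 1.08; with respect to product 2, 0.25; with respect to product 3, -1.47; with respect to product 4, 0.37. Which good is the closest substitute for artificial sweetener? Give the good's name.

Substitutes have ε > 0. Among the positive values, 1.08 (product 1) is largest.

product 1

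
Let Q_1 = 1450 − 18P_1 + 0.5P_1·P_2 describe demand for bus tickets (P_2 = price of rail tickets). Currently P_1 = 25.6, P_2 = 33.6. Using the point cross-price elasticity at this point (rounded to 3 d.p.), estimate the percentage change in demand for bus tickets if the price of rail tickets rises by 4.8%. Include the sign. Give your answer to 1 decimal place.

At P_1 = 25.6, P_2 = 33.6: Q_1 = 1419.28.
∂Q_1/∂P_2 = 0.5P_1 = 12.8000.
ε = (∂Q_1/∂P_2)(P_2/Q_1) = 12.8000 × 33.6/1419.28 ≈ 0.303.
%ΔQ_1 ≈ ε × %ΔP_2 = 0.303 × (4.8%) = 1.5%.

1.5%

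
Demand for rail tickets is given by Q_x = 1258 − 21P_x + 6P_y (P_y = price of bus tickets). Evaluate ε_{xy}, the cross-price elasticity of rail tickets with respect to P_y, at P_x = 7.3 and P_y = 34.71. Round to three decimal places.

0.159

At P_x = 7.3 and P_y = 34.71: Q_x = 1312.96.
∂Q_x/∂P_y = 6.
ε = (∂Q_x/∂P_y)(P_y/Q_x) = 6 × (34.71/1312.96) ≈ 0.159.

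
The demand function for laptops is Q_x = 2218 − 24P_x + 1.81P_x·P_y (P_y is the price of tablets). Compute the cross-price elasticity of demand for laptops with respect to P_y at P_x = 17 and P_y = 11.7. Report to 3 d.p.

0.166

At P_x = 17 and P_y = 11.7: Q_x = 2170.009.
∂Q_x/∂P_y = 1.81P_x = 1.81(17) = 30.7700.
ε = (∂Q_x/∂P_y)(P_y/Q_x) = 30.7700 × (11.7/2170.009) ≈ 0.166.
ε > 0: substitutes.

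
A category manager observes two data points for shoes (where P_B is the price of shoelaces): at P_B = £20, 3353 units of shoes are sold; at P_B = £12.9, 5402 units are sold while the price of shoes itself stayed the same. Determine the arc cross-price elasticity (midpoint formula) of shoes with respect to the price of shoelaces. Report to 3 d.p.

ΔQ_A = 5402 − 3353 = 2049; ΔP_B = 12.9 − 20 = -7.1.
Midpoints: Q̄_A = 4377.5, P̄_B = 16.45.
ε = (ΔQ_A/Q̄_A)/(ΔP_B/P̄_B) = (2049/4377.5)/(-7.1/16.45) ≈ -1.084.

-1.084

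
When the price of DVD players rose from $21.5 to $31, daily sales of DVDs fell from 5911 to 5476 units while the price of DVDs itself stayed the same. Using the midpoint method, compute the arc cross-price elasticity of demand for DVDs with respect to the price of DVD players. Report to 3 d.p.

ΔQ_A = 5476 − 5911 = -435; ΔP_B = 31 − 21.5 = 9.5.
Midpoints: Q̄_A = 5693.5, P̄_B = 26.25.
ε = (ΔQ_A/Q̄_A)/(ΔP_B/P̄_B) = (-435/5693.5)/(9.5/26.25) ≈ -0.211.

-0.211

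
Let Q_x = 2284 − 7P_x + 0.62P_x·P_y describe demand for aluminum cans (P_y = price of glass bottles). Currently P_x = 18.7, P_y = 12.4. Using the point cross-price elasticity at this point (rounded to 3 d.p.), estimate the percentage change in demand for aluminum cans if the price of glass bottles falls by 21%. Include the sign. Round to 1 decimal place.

At P_x = 18.7, P_y = 12.4: Q_x = 2296.866.
∂Q_x/∂P_y = 0.62P_x = 11.5940.
ε = (∂Q_x/∂P_y)(P_y/Q_x) = 11.5940 × 12.4/2296.866 ≈ 0.063.
%ΔQ_x ≈ ε × %ΔP_y = 0.063 × (-21%) = -1.3%.

-1.3%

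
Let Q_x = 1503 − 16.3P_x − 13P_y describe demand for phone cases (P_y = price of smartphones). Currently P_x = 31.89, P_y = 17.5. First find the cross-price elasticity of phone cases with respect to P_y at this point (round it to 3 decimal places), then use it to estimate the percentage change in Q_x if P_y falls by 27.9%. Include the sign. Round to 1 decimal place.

At P_x = 31.89, P_y = 17.5: Q_x = 755.693.
∂Q_x/∂P_y = -13.
ε = (∂Q_x/∂P_y)(P_y/Q_x) = -13.0000 × 17.5/755.693 ≈ -0.301.
%ΔQ_x ≈ ε × %ΔP_y = -0.301 × (-27.9%) = 8.4%.

8.4%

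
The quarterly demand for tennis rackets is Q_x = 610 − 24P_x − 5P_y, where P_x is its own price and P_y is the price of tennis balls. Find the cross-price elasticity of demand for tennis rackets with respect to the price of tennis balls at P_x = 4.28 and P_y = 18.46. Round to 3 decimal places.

At P_x = 4.28 and P_y = 18.46: Q_x = 414.98.
∂Q_x/∂P_y = -5.
ε = (∂Q_x/∂P_y)(P_y/Q_x) = -5 × (18.46/414.98) ≈ -0.222.

-0.222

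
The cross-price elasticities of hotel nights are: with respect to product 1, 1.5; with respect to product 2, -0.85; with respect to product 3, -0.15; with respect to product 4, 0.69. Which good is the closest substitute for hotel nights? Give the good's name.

Substitutes have ε > 0. Among the positive values, 1.5 (product 1) is largest.

product 1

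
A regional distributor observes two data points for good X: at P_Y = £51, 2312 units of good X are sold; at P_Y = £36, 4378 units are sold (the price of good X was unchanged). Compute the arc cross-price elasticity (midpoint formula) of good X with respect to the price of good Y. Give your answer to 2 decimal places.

-1.79

ΔQ_X = 4378 − 2312 = 2066; ΔP_Y = 36 − 51 = -15.
Midpoints: Q̄_X = 3345.0, P̄_Y = 43.50.
ε = (ΔQ_X/Q̄_X)/(ΔP_Y/P̄_Y) = (2066/3345.0)/(-15/43.50) ≈ -1.79.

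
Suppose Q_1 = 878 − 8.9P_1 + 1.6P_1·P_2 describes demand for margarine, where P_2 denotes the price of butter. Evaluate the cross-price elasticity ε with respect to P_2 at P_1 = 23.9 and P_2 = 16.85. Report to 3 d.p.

0.492

At P_1 = 23.9 and P_2 = 16.85: Q_1 = 1309.634.
∂Q_1/∂P_2 = 1.6P_1 = 1.6(23.9) = 38.2400.
ε = (∂Q_1/∂P_2)(P_2/Q_1) = 38.2400 × (16.85/1309.634) ≈ 0.492.
ε > 0: substitutes.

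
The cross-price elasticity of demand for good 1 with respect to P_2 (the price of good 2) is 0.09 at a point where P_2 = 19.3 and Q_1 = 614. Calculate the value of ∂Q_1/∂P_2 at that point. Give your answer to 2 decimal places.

ε = (∂Q_1/∂P_2)·(P_2/Q_1) ⇒ ∂Q_1/∂P_2 = ε·Q_1/P_2 = 0.09 × 614/19.3 ≈ 2.86.

2.86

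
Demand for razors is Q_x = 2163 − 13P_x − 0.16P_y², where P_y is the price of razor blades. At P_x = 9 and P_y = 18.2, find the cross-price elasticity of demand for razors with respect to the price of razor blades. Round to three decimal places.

-0.053

At P_x = 9 and P_y = 18.2: Q_x = 1993.002.
∂Q_x/∂P_y = -0.32P_y = -0.32(18.2) = -5.8240.
ε = (∂Q_x/∂P_y)(P_y/Q_x) = -5.8240 × (18.2/1993.002) ≈ -0.053.
ε < 0: complements.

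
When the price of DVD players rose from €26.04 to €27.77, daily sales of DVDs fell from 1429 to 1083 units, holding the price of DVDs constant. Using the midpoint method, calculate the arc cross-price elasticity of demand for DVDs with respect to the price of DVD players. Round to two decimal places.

-4.28

ΔQ_A = 1083 − 1429 = -346; ΔP_B = 27.77 − 26.04 = 1.73.
Midpoints: Q̄_A = 1256.0, P̄_B = 26.91.
ε = (ΔQ_A/Q̄_A)/(ΔP_B/P̄_B) = (-346/1256.0)/(1.73/26.91) ≈ -4.28.
ε < 0: DVDs and DVD players are complements.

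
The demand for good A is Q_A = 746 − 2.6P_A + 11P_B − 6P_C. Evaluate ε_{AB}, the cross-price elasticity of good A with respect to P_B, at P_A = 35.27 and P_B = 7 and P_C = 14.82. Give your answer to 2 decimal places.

At P_A = 35.27 and P_B = 7 and P_C = 14.82: Q_A = 642.378.
∂Q_A/∂P_B = 11.
ε = (∂Q_A/∂P_B)(P_B/Q_A) = 11 × (7/642.378) ≈ 0.12.
Since ε > 0, good A and good B are substitutes.

0.12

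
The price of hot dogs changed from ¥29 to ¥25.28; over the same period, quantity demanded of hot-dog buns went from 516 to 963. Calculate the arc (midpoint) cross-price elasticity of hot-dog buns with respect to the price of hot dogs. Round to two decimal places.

ΔQ_A = 963 − 516 = 447; ΔP_B = 25.28 − 29 = -3.72.
Midpoints: Q̄_A = 739.5, P̄_B = 27.14.
ε = (ΔQ_A/Q̄_A)/(ΔP_B/P̄_B) = (447/739.5)/(-3.72/27.14) ≈ -4.41.

-4.41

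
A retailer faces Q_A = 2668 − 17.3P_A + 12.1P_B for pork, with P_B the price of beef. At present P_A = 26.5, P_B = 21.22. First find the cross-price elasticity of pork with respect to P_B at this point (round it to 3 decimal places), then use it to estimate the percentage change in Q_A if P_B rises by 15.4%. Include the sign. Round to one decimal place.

1.6%

At P_A = 26.5, P_B = 21.22: Q_A = 2466.312.
∂Q_A/∂P_B = 12.1.
ε = (∂Q_A/∂P_B)(P_B/Q_A) = 12.1000 × 21.22/2466.312 ≈ 0.104.
%ΔQ_A ≈ ε × %ΔP_B = 0.104 × (15.4%) = 1.6%.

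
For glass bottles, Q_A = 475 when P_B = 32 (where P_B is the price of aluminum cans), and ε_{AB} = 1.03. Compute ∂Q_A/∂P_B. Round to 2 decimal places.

ε = (∂Q_A/∂P_B)·(P_B/Q_A) ⇒ ∂Q_A/∂P_B = ε·Q_A/P_B = 1.03 × 475/32 ≈ 15.29.

15.29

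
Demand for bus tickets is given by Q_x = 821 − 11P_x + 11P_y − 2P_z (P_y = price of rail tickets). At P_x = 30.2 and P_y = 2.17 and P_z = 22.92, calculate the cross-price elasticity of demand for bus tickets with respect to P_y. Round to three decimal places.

0.051

At P_x = 30.2 and P_y = 2.17 and P_z = 22.92: Q_x = 466.83.
∂Q_x/∂P_y = 11.
ε = (∂Q_x/∂P_y)(P_y/Q_x) = 11 × (2.17/466.83) ≈ 0.051.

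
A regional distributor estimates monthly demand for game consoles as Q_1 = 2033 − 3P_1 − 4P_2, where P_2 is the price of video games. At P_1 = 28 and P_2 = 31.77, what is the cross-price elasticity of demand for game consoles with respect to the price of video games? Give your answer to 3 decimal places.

-0.070

At P_1 = 28 and P_2 = 31.77: Q_1 = 1821.92.
∂Q_1/∂P_2 = -4.
ε = (∂Q_1/∂P_2)(P_2/Q_1) = -4 × (31.77/1821.92) ≈ -0.070.
Since ε < 0, game consoles and video games are complements.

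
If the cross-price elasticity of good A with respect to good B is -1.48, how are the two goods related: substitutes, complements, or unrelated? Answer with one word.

ε = -1.48 < 0, so a higher price of good B lowers demand for good A: complements.

complements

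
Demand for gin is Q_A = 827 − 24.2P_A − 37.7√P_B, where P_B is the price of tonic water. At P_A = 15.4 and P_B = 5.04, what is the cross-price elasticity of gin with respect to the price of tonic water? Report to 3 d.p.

At P_A = 15.4 and P_B = 5.04: Q_A = 369.684.
∂Q_A/∂P_B = -37.7/(2√P_B) = -37.7/(2√5.04) = -8.3965.
ε = (∂Q_A/∂P_B)(P_B/Q_A) = -8.3965 × (5.04/369.684) ≈ -0.114.
ε < 0: complements.

-0.114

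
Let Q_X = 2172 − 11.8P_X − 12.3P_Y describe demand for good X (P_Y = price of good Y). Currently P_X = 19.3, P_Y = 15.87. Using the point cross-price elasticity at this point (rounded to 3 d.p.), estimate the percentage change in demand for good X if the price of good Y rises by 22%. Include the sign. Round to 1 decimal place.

At P_X = 19.3, P_Y = 15.87: Q_X = 1749.059.
∂Q_X/∂P_Y = -12.3.
ε = (∂Q_X/∂P_Y)(P_Y/Q_X) = -12.3000 × 15.87/1749.059 ≈ -0.112.
%ΔQ_X ≈ ε × %ΔP_Y = -0.112 × (22%) = -2.5%.

-2.5%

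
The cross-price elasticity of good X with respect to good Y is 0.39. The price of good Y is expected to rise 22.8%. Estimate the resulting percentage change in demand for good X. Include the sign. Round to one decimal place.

8.9%

%ΔQ ≈ ε × %ΔP of good Y = 0.39 × (22.8%) = 8.9%.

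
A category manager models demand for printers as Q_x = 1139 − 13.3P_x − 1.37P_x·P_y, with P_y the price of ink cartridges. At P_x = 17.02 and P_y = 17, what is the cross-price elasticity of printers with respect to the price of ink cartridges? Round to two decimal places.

At P_x = 17.02 and P_y = 17: Q_x = 516.238.
∂Q_x/∂P_y = -1.37P_x = -1.37(17.02) = -23.3174.
ε = (∂Q_x/∂P_y)(P_y/Q_x) = -23.3174 × (17/516.238) ≈ -0.77.
ε < 0: complements.

-0.77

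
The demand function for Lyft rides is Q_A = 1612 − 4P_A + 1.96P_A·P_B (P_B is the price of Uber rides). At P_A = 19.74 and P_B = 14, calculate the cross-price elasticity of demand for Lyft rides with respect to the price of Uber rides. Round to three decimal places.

0.261

At P_A = 19.74 and P_B = 14: Q_A = 2074.706.
∂Q_A/∂P_B = 1.96P_A = 1.96(19.74) = 38.6904.
ε = (∂Q_A/∂P_B)(P_B/Q_A) = 38.6904 × (14/2074.706) ≈ 0.261.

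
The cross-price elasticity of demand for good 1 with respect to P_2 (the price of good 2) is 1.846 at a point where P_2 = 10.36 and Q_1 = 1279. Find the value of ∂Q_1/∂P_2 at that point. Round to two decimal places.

227.90

ε = (∂Q_1/∂P_2)·(P_2/Q_1) ⇒ ∂Q_1/∂P_2 = ε·Q_1/P_2 = 1.846 × 1279/10.36 ≈ 227.90.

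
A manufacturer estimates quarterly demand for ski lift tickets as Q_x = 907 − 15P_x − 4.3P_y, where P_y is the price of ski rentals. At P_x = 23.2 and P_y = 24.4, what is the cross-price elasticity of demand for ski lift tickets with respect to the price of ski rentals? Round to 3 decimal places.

At P_x = 23.2 and P_y = 24.4: Q_x = 454.08.
∂Q_x/∂P_y = -4.3.
ε = (∂Q_x/∂P_y)(P_y/Q_x) = -4.3 × (24.4/454.08) ≈ -0.231.
Since ε < 0, ski lift tickets and ski rentals are complements.

-0.231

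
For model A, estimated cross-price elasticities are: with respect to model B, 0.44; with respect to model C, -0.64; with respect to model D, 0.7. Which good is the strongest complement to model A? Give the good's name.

model C

Complements have ε < 0. The most negative value is -0.64 (model C).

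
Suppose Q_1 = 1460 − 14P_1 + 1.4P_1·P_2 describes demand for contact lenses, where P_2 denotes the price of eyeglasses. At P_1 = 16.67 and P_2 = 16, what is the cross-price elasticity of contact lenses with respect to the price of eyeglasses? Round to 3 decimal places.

At P_1 = 16.67 and P_2 = 16: Q_1 = 1600.028.
∂Q_1/∂P_2 = 1.4P_1 = 1.4(16.67) = 23.3380.
ε = (∂Q_1/∂P_2)(P_2/Q_1) = 23.3380 × (16/1600.028) ≈ 0.233.
ε > 0: substitutes.

0.233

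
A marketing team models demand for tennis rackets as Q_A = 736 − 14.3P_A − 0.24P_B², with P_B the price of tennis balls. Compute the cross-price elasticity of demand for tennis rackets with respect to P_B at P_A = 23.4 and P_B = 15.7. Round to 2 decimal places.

-0.35

At P_A = 23.4 and P_B = 15.7: Q_A = 342.222.
∂Q_A/∂P_B = -0.48P_B = -0.48(15.7) = -7.5360.
ε = (∂Q_A/∂P_B)(P_B/Q_A) = -7.5360 × (15.7/342.222) ≈ -0.35.
ε < 0: complements.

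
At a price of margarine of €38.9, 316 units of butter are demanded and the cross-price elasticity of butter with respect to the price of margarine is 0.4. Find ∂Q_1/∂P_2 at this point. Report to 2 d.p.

ε = (∂Q_1/∂P_2)·(P_2/Q_1) ⇒ ∂Q_1/∂P_2 = ε·Q_1/P_2 = 0.4 × 316/38.9 ≈ 3.25.

3.25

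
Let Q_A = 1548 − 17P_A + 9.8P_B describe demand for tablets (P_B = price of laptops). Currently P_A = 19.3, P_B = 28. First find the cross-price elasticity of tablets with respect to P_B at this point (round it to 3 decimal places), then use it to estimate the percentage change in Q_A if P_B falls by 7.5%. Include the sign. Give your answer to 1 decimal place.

-1.4%

At P_A = 19.3, P_B = 28: Q_A = 1494.3.
∂Q_A/∂P_B = 9.8.
ε = (∂Q_A/∂P_B)(P_B/Q_A) = 9.8000 × 28/1494.3 ≈ 0.184.
%ΔQ_A ≈ ε × %ΔP_B = 0.184 × (-7.5%) = -1.4%.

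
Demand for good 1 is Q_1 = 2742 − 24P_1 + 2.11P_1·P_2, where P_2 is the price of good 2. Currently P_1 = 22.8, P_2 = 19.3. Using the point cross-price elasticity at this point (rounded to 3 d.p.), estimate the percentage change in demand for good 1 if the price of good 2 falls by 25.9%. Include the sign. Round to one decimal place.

At P_1 = 22.8, P_2 = 19.3: Q_1 = 3123.284.
∂Q_1/∂P_2 = 2.11P_1 = 48.1080.
ε = (∂Q_1/∂P_2)(P_2/Q_1) = 48.1080 × 19.3/3123.284 ≈ 0.297.
%ΔQ_1 ≈ ε × %ΔP_2 = 0.297 × (-25.9%) = -7.7%.

-7.7%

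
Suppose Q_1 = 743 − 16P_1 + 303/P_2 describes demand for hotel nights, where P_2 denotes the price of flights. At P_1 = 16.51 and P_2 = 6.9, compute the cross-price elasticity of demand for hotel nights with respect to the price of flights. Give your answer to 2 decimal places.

-0.08

At P_1 = 16.51 and P_2 = 6.9: Q_1 = 522.753.
∂Q_1/∂P_2 = −303/P_2² = -6.3642.
ε = (∂Q_1/∂P_2)(P_2/Q_1) = -6.3642 × (6.9/522.753) ≈ -0.08.
ε < 0: complements.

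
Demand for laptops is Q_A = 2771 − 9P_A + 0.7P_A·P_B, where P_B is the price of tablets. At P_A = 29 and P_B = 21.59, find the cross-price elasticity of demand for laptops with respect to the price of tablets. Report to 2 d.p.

At P_A = 29 and P_B = 21.59: Q_A = 2948.277.
∂Q_A/∂P_B = 0.7P_A = 0.7(29) = 20.3000.
ε = (∂Q_A/∂P_B)(P_B/Q_A) = 20.3000 × (21.59/2948.277) ≈ 0.15.
ε > 0: substitutes.

0.15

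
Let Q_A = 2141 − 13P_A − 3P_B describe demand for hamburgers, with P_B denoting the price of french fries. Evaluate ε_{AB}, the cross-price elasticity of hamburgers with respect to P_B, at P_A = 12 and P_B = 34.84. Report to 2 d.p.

At P_A = 12 and P_B = 34.84: Q_A = 1880.48.
∂Q_A/∂P_B = -3.
ε = (∂Q_A/∂P_B)(P_B/Q_A) = -3 × (34.84/1880.48) ≈ -0.06.

-0.06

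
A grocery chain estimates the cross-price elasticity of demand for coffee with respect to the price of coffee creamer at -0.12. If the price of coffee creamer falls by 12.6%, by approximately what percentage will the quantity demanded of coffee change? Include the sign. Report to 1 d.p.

%ΔQ ≈ ε × %ΔP of coffee creamer = -0.12 × (-12.6%) = 1.5%.
Demand for coffee rises by about 1.5%.

1.5%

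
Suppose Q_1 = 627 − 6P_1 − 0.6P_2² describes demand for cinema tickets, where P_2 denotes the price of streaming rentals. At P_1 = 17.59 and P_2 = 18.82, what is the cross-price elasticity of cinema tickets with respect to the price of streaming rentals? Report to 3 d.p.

-1.376

At P_1 = 17.59 and P_2 = 18.82: Q_1 = 308.945.
∂Q_1/∂P_2 = -1.2P_2 = -1.2(18.82) = -22.5840.
ε = (∂Q_1/∂P_2)(P_2/Q_1) = -22.5840 × (18.82/308.945) ≈ -1.376.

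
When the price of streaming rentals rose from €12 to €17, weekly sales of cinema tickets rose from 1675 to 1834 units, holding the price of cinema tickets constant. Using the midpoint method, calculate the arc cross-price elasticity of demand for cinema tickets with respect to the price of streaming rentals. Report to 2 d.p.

ΔQ_A = 1834 − 1675 = 159; ΔP_B = 17 − 12 = 5.
Midpoints: Q̄_A = 1754.5, P̄_B = 14.50.
ε = (ΔQ_A/Q̄_A)/(ΔP_B/P̄_B) = (159/1754.5)/(5/14.50) ≈ 0.26.

0.26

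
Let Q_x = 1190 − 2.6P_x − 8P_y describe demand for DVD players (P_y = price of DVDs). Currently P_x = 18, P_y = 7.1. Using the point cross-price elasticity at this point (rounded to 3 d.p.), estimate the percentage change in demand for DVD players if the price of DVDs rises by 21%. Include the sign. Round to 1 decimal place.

At P_x = 18, P_y = 7.1: Q_x = 1086.4.
∂Q_x/∂P_y = -8.
ε = (∂Q_x/∂P_y)(P_y/Q_x) = -8.0000 × 7.1/1086.4 ≈ -0.052.
%ΔQ_x ≈ ε × %ΔP_y = -0.052 × (21%) = -1.1%.

-1.1%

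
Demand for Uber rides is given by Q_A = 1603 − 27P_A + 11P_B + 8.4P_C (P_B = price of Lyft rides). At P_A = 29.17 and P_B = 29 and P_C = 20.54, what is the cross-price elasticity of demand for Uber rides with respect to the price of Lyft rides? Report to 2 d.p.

At P_A = 29.17 and P_B = 29 and P_C = 20.54: Q_A = 1306.946.
∂Q_A/∂P_B = 11.
ε = (∂Q_A/∂P_B)(P_B/Q_A) = 11 × (29/1306.946) ≈ 0.24.

0.24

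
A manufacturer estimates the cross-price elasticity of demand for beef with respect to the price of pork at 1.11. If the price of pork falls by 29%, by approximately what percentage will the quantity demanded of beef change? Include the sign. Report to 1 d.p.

%ΔQ ≈ ε × %ΔP of pork = 1.11 × (-29%) = -32.2%.
Demand for beef falls by about 32.2%.

-32.2%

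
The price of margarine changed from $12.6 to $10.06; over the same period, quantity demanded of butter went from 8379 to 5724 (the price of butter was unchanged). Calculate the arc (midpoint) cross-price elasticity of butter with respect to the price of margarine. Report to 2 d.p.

1.68

ΔQ_A = 5724 − 8379 = -2655; ΔP_B = 10.06 − 12.6 = -2.54.
Midpoints: Q̄_A = 7051.5, P̄_B = 11.33.
ε = (ΔQ_A/Q̄_A)/(ΔP_B/P̄_B) = (-2655/7051.5)/(-2.54/11.33) ≈ 1.68.
ε > 0: butter and margarine are substitutes.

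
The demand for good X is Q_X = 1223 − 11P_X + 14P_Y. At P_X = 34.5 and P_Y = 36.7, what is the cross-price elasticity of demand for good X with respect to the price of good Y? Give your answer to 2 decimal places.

At P_X = 34.5 and P_Y = 36.7: Q_X = 1357.3.
∂Q_X/∂P_Y = 14.
ε = (∂Q_X/∂P_Y)(P_Y/Q_X) = 14 × (36.7/1357.3) ≈ 0.38.

0.38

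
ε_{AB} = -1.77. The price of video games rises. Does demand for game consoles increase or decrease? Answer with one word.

decrease

ε < 0 and the price of video games rises, so the quantity of game consoles moves in the opposite direction: it decreases.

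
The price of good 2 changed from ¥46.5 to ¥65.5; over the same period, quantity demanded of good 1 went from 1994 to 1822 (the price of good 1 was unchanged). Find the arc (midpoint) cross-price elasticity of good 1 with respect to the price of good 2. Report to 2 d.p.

-0.27

ΔQ_1 = 1822 − 1994 = -172; ΔP_2 = 65.5 − 46.5 = 19.
Midpoints: Q̄_1 = 1908.0, P̄_2 = 56.00.
ε = (ΔQ_1/Q̄_1)/(ΔP_2/P̄_2) = (-172/1908.0)/(19/56.00) ≈ -0.27.
ε < 0: good 1 and good 2 are complements.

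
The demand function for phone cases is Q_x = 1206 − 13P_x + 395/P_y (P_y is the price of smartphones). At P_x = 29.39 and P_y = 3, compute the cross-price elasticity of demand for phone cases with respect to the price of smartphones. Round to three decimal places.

-0.138

At P_x = 29.39 and P_y = 3: Q_x = 955.597.
∂Q_x/∂P_y = −395/P_y² = -43.8889.
ε = (∂Q_x/∂P_y)(P_y/Q_x) = -43.8889 × (3/955.597) ≈ -0.138.
ε < 0: complements.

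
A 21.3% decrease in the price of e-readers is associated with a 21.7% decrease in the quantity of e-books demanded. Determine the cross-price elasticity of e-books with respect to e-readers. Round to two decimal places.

1.02

ε = (%ΔQ of e-books) / (%ΔP of e-readers) = (-21.7%) / (-21.3%) ≈ 1.02.
Positive cross-price elasticity: substitutes.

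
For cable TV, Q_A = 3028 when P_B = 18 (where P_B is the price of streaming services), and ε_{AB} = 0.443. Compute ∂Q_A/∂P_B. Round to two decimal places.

74.52

ε = (∂Q_A/∂P_B)·(P_B/Q_A) ⇒ ∂Q_A/∂P_B = ε·Q_A/P_B = 0.443 × 3028/18 ≈ 74.52.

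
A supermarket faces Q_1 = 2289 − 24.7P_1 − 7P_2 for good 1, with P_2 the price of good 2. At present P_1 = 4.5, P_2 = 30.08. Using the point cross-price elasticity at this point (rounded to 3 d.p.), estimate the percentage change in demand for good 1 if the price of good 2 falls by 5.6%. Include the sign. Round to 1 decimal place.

At P_1 = 4.5, P_2 = 30.08: Q_1 = 1967.29.
∂Q_1/∂P_2 = -7.
ε = (∂Q_1/∂P_2)(P_2/Q_1) = -7.0000 × 30.08/1967.29 ≈ -0.107.
%ΔQ_1 ≈ ε × %ΔP_2 = -0.107 × (-5.6%) = 0.6%.

0.6%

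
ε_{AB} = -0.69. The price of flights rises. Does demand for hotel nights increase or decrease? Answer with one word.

ε < 0 and the price of flights rises, so the quantity of hotel nights moves in the opposite direction: it decreases.

decrease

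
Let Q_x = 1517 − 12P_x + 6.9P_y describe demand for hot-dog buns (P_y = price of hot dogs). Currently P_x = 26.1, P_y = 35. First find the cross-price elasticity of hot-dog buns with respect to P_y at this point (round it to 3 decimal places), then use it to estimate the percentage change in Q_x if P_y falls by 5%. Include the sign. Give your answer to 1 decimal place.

-0.8%

At P_x = 26.1, P_y = 35: Q_x = 1445.3.
∂Q_x/∂P_y = 6.9.
ε = (∂Q_x/∂P_y)(P_y/Q_x) = 6.9000 × 35/1445.3 ≈ 0.167.
%ΔQ_x ≈ ε × %ΔP_y = 0.167 × (-5%) = -0.8%.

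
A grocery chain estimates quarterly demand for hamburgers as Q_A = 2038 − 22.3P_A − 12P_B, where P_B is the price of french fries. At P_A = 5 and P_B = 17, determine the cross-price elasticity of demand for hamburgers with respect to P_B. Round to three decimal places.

At P_A = 5 and P_B = 17: Q_A = 1722.5.
∂Q_A/∂P_B = -12.
ε = (∂Q_A/∂P_B)(P_B/Q_A) = -12 × (17/1722.5) ≈ -0.118.
Since ε < 0, hamburgers and french fries are complements.

-0.118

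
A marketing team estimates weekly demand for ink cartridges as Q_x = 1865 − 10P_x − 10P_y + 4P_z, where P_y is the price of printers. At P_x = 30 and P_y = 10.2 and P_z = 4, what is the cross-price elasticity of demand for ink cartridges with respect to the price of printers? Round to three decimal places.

At P_x = 30 and P_y = 10.2 and P_z = 4: Q_x = 1479.
∂Q_x/∂P_y = -10.
ε = (∂Q_x/∂P_y)(P_y/Q_x) = -10 × (10.2/1479) ≈ -0.069.

-0.069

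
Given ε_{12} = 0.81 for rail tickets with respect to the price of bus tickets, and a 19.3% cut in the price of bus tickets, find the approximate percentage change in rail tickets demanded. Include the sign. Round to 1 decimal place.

%ΔQ ≈ ε × %ΔP of bus tickets = 0.81 × (-19.3%) = -15.6%.

-15.6%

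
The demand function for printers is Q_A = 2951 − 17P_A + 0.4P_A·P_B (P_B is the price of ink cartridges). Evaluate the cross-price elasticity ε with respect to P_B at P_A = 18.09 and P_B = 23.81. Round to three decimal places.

At P_A = 18.09 and P_B = 23.81: Q_A = 2815.759.
∂Q_A/∂P_B = 0.4P_A = 0.4(18.09) = 7.2360.
ε = (∂Q_A/∂P_B)(P_B/Q_A) = 7.2360 × (23.81/2815.759) ≈ 0.061.

0.061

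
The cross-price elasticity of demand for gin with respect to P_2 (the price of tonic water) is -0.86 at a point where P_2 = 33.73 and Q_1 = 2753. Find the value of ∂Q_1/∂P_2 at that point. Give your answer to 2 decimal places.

-70.19

ε = (∂Q_1/∂P_2)·(P_2/Q_1) ⇒ ∂Q_1/∂P_2 = ε·Q_1/P_2 = -0.86 × 2753/33.73 ≈ -70.19.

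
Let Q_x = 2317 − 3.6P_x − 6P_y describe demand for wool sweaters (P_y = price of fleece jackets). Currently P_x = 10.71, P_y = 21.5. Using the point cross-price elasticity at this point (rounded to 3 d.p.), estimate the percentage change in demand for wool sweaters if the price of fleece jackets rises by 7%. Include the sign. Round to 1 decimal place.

At P_x = 10.71, P_y = 21.5: Q_x = 2149.444.
∂Q_x/∂P_y = -6.
ε = (∂Q_x/∂P_y)(P_y/Q_x) = -6.0000 × 21.5/2149.444 ≈ -0.060.
%ΔQ_x ≈ ε × %ΔP_y = -0.060 × (7%) = -0.4%.

-0.4%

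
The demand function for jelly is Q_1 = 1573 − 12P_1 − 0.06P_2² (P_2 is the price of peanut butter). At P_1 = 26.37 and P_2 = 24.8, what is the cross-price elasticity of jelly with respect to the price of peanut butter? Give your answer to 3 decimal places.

-0.061

At P_1 = 26.37 and P_2 = 24.8: Q_1 = 1219.658.
∂Q_1/∂P_2 = -0.12P_2 = -0.12(24.8) = -2.9760.
ε = (∂Q_1/∂P_2)(P_2/Q_1) = -2.9760 × (24.8/1219.658) ≈ -0.061.
ε < 0: complements.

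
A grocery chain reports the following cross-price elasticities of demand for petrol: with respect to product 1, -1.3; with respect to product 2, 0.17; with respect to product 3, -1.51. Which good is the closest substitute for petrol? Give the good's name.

Substitutes have ε > 0. Among the positive values, 0.17 (product 2) is largest.

product 2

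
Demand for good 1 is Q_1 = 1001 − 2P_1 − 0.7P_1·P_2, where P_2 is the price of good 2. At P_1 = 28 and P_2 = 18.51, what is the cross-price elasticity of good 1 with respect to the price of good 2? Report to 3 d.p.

At P_1 = 28 and P_2 = 18.51: Q_1 = 582.204.
∂Q_1/∂P_2 = -0.7P_1 = -0.7(28) = -19.6000.
ε = (∂Q_1/∂P_2)(P_2/Q_1) = -19.6000 × (18.51/582.204) ≈ -0.623.
ε < 0: complements.

-0.623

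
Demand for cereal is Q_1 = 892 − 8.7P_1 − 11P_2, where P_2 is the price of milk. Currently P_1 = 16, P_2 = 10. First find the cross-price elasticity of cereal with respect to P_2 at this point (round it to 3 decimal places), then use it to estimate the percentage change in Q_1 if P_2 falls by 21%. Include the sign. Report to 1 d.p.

3.6%

At P_1 = 16, P_2 = 10: Q_1 = 642.8.
∂Q_1/∂P_2 = -11.
ε = (∂Q_1/∂P_2)(P_2/Q_1) = -11.0000 × 10/642.8 ≈ -0.171.
%ΔQ_1 ≈ ε × %ΔP_2 = -0.171 × (-21%) = 3.6%.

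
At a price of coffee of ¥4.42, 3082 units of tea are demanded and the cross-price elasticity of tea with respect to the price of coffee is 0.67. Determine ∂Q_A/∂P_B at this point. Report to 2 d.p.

ε = (∂Q_A/∂P_B)·(P_B/Q_A) ⇒ ∂Q_A/∂P_B = ε·Q_A/P_B = 0.67 × 3082/4.42 ≈ 467.18.

467.18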